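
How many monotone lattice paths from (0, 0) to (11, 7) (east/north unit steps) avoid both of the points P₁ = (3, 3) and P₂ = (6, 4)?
Number of paths = 14644

Inclusion–exclusion. Total paths: C(18, 11) = 31824. Through P₁: C(6, 3)·C(12, 8) = 9900. Through P₂: C(10, 6)·C(8, 5) = 11760. Since P₁ is strictly southwest of P₂, a monotone path through both must visit P₁ then P₂; paths through both = C(6, 3)·C(4, 3)·C(8, 5) = 4480. Avoid both = 31824 − 9900 − 11760 + 4480 = 14644.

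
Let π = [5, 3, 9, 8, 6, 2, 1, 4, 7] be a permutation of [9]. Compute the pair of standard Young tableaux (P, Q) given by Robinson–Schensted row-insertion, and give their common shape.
P = [1, 4, 7] / [2, 6] / [3, 8] / [5] / [9];  Q = [1, 3, 9] / [2, 4] / [5, 8] / [6] / [7];  common shape = (3, 2, 2, 1, 1)

Row-insert the values π_1, π_2, … into P one at a time, bumping the leftmost entry strictly greater than the inserted value down to the next row. The recording tableau Q records, in position (i, j), the step at which that cell was added to P.
  Insert 5 (step 1): P = [5];  Q = [1]
  Insert 3 (step 2): P = [3] / [5];  Q = [1] / [2]
  Insert 9 (step 3): P = [3, 9] / [5];  Q = [1, 3] / [2]
  Insert 8 (step 4): P = [3, 8] / [5, 9];  Q = [1, 3] / [2, 4]
  Insert 6 (step 5): P = [3, 6] / [5, 8] / [9];  Q = [1, 3] / [2, 4] / [5]
  Insert 2 (step 6): P = [2, 6] / [3, 8] / [5] / [9];  Q = [1, 3] / [2, 4] / [5] / [6]
  Insert 1 (step 7): P = [1, 6] / [2, 8] / [3] / [5] / [9];  Q = [1, 3] / [2, 4] / [5] / [6] / [7]
  Insert 4 (step 8): P = [1, 4] / [2, 6] / [3, 8] / [5] / [9];  Q = [1, 3] / [2, 4] / [5, 8] / [6] / [7]
  Insert 7 (step 9): P = [1, 4, 7] / [2, 6] / [3, 8] / [5] / [9];  Q = [1, 3, 9] / [2, 4] / [5, 8] / [6] / [7]
Final shape: (3, 2, 2, 1, 1).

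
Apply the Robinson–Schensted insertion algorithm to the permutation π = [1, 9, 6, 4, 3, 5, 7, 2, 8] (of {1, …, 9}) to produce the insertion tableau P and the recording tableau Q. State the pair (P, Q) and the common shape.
P = [1, 2, 5, 7, 8] / [3] / [4] / [6] / [9];  Q = [1, 2, 6, 7, 9] / [3] / [4] / [5] / [8];  common shape = (5, 1, 1, 1, 1)

Row-insert the values π_1, π_2, … into P one at a time, bumping the leftmost entry strictly greater than the inserted value down to the next row. The recording tableau Q records, in position (i, j), the step at which that cell was added to P.
  Insert 1 (step 1): P = [1];  Q = [1]
  Insert 9 (step 2): P = [1, 9];  Q = [1, 2]
  Insert 6 (step 3): P = [1, 6] / [9];  Q = [1, 2] / [3]
  Insert 4 (step 4): P = [1, 4] / [6] / [9];  Q = [1, 2] / [3] / [4]
  Insert 3 (step 5): P = [1, 3] / [4] / [6] / [9];  Q = [1, 2] / [3] / [4] / [5]
  Insert 5 (step 6): P = [1, 3, 5] / [4] / [6] / [9];  Q = [1, 2, 6] / [3] / [4] / [5]
  Insert 7 (step 7): P = [1, 3, 5, 7] / [4] / [6] / [9];  Q = [1, 2, 6, 7] / [3] / [4] / [5]
  Insert 2 (step 8): P = [1, 2, 5, 7] / [3] / [4] / [6] / [9];  Q = [1, 2, 6, 7] / [3] / [4] / [5] / [8]
  Insert 8 (step 9): P = [1, 2, 5, 7, 8] / [3] / [4] / [6] / [9];  Q = [1, 2, 6, 7, 9] / [3] / [4] / [5] / [8]
Final shape: (5, 1, 1, 1, 1).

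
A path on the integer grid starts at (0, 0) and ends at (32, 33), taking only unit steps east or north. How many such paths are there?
Number of paths = 3609714217008132870

A monotone lattice path from (0, 0) to (32, 33) consists of 32 east steps and 33 north steps in some order, so it is determined by which 32 of the 65 steps are east. The count is C(65, 32) = 3609714217008132870.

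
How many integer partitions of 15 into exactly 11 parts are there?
p(15, 11 parts) = 5

Partitions of n into exactly k parts ↔ partitions of n − k into at most k parts (subtract 1 from each part). For n = 15, k = 11, the partitions are: 5+1+1+1+1+1+1+1+1+1+1, 4+2+1+1+1+1+1+1+1+1+1, 3+3+1+1+1+1+1+1+1+1+1, 3+2+2+1+1+1+1+1+1+1+1, 2+2+2+2+1+1+1+1+1+1+1. Count = 5.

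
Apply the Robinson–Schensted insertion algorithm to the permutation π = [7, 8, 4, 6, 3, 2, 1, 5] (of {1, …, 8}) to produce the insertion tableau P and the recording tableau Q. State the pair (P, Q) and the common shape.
P = [1, 5] / [2, 6] / [3, 8] / [4] / [7];  Q = [1, 2] / [3, 4] / [5, 8] / [6] / [7];  common shape = (2, 2, 2, 1, 1)

Row-insert the values π_1, π_2, … into P one at a time, bumping the leftmost entry strictly greater than the inserted value down to the next row. The recording tableau Q records, in position (i, j), the step at which that cell was added to P.
  Insert 7 (step 1): P = [7];  Q = [1]
  Insert 8 (step 2): P = [7, 8];  Q = [1, 2]
  Insert 4 (step 3): P = [4, 8] / [7];  Q = [1, 2] / [3]
  Insert 6 (step 4): P = [4, 6] / [7, 8];  Q = [1, 2] / [3, 4]
  Insert 3 (step 5): P = [3, 6] / [4, 8] / [7];  Q = [1, 2] / [3, 4] / [5]
  Insert 2 (step 6): P = [2, 6] / [3, 8] / [4] / [7];  Q = [1, 2] / [3, 4] / [5] / [6]
  Insert 1 (step 7): P = [1, 6] / [2, 8] / [3] / [4] / [7];  Q = [1, 2] / [3, 4] / [5] / [6] / [7]
  Insert 5 (step 8): P = [1, 5] / [2, 6] / [3, 8] / [4] / [7];  Q = [1, 2] / [3, 4] / [5, 8] / [6] / [7]
Final shape: (2, 2, 2, 1, 1).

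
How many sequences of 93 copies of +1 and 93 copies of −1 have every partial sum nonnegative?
C_93 = 60960876535340415751462563580829648891969728907438000

These ballot sequences are counted by the Catalan number C_n = (1/(n + 1)) · C(2n, n). For n = 93: C_93 = (1/94) · C(186, 93) = 5730322394321999080637480976597986995845154517299172000/94 = 60960876535340415751462563580829648891969728907438000.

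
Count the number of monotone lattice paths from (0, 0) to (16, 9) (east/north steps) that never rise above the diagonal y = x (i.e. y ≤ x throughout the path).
Number of paths = 961400

By the reflection principle (André's argument), the number of monotone paths to (16, 9) with n ≤ m that never go above y = x is C(25, 16) − C(25, 17) = 2042975 − 1081575 = 961400.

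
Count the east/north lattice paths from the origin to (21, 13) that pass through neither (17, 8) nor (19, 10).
Number of paths = 656299710

Inclusion–exclusion. Total paths: C(34, 21) = 927983760. Through P₁: C(25, 17)·C(9, 4) = 136278450. Through P₂: C(29, 19)·C(5, 2) = 200300100. Since P₁ is strictly southwest of P₂, a monotone path through both must visit P₁ then P₂; paths through both = C(25, 17)·C(4, 2)·C(5, 2) = 64894500. Avoid both = 927983760 − 136278450 − 200300100 + 64894500 = 656299710.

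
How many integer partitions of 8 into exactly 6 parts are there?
p(8, 6 parts) = 2

Partitions of n into exactly k parts ↔ partitions of n − k into at most k parts (subtract 1 from each part). For n = 8, k = 6, the partitions are: 3+1+1+1+1+1, 2+2+1+1+1+1. Count = 2.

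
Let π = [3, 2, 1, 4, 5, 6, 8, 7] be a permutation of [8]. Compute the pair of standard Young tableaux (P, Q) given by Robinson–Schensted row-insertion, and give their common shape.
P = [1, 4, 5, 6, 7] / [2, 8] / [3];  Q = [1, 4, 5, 6, 7] / [2, 8] / [3];  common shape = (5, 2, 1)

Row-insert the values π_1, π_2, … into P one at a time, bumping the leftmost entry strictly greater than the inserted value down to the next row. The recording tableau Q records, in position (i, j), the step at which that cell was added to P.
  Insert 3 (step 1): P = [3];  Q = [1]
  Insert 2 (step 2): P = [2] / [3];  Q = [1] / [2]
  Insert 1 (step 3): P = [1] / [2] / [3];  Q = [1] / [2] / [3]
  Insert 4 (step 4): P = [1, 4] / [2] / [3];  Q = [1, 4] / [2] / [3]
  Insert 5 (step 5): P = [1, 4, 5] / [2] / [3];  Q = [1, 4, 5] / [2] / [3]
  Insert 6 (step 6): P = [1, 4, 5, 6] / [2] / [3];  Q = [1, 4, 5, 6] / [2] / [3]
  Insert 8 (step 7): P = [1, 4, 5, 6, 8] / [2] / [3];  Q = [1, 4, 5, 6, 7] / [2] / [3]
  Insert 7 (step 8): P = [1, 4, 5, 6, 7] / [2, 8] / [3];  Q = [1, 4, 5, 6, 7] / [2, 8] / [3]
Final shape: (5, 2, 1).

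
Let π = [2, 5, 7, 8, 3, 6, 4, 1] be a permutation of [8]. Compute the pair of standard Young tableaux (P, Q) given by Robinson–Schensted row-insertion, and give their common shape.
P = [1, 3, 4, 8] / [2, 6] / [5] / [7];  Q = [1, 2, 3, 4] / [5, 6] / [7] / [8];  common shape = (4, 2, 1, 1)

Row-insert the values π_1, π_2, … into P one at a time, bumping the leftmost entry strictly greater than the inserted value down to the next row. The recording tableau Q records, in position (i, j), the step at which that cell was added to P.
  Insert 2 (step 1): P = [2];  Q = [1]
  Insert 5 (step 2): P = [2, 5];  Q = [1, 2]
  Insert 7 (step 3): P = [2, 5, 7];  Q = [1, 2, 3]
  Insert 8 (step 4): P = [2, 5, 7, 8];  Q = [1, 2, 3, 4]
  Insert 3 (step 5): P = [2, 3, 7, 8] / [5];  Q = [1, 2, 3, 4] / [5]
  Insert 6 (step 6): P = [2, 3, 6, 8] / [5, 7];  Q = [1, 2, 3, 4] / [5, 6]
  Insert 4 (step 7): P = [2, 3, 4, 8] / [5, 6] / [7];  Q = [1, 2, 3, 4] / [5, 6] / [7]
  Insert 1 (step 8): P = [1, 3, 4, 8] / [2, 6] / [5] / [7];  Q = [1, 2, 3, 4] / [5, 6] / [7] / [8]
Final shape: (4, 2, 1, 1).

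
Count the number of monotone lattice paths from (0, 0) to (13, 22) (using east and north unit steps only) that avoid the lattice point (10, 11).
Number of paths = 1347949176

Total paths from (0, 0) to (13, 22): C(35, 13) = 1476337800. Paths through (10, 11): (paths (0, 0) → (10, 11)) × (paths (10, 11) → (13, 22)) = C(21, 10) · C(14, 3) = 352716 · 364 = 128388624. Avoidance count = 1476337800 − 128388624 = 1347949176.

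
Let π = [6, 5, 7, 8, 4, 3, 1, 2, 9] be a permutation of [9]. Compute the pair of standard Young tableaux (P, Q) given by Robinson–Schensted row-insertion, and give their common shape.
P = [1, 2, 8, 9] / [3, 7] / [4] / [5] / [6];  Q = [1, 3, 4, 9] / [2, 8] / [5] / [6] / [7];  common shape = (4, 2, 1, 1, 1)

Row-insert the values π_1, π_2, … into P one at a time, bumping the leftmost entry strictly greater than the inserted value down to the next row. The recording tableau Q records, in position (i, j), the step at which that cell was added to P.
  Insert 6 (step 1): P = [6];  Q = [1]
  Insert 5 (step 2): P = [5] / [6];  Q = [1] / [2]
  Insert 7 (step 3): P = [5, 7] / [6];  Q = [1, 3] / [2]
  Insert 8 (step 4): P = [5, 7, 8] / [6];  Q = [1, 3, 4] / [2]
  Insert 4 (step 5): P = [4, 7, 8] / [5] / [6];  Q = [1, 3, 4] / [2] / [5]
  Insert 3 (step 6): P = [3, 7, 8] / [4] / [5] / [6];  Q = [1, 3, 4] / [2] / [5] / [6]
  Insert 1 (step 7): P = [1, 7, 8] / [3] / [4] / [5] / [6];  Q = [1, 3, 4] / [2] / [5] / [6] / [7]
  Insert 2 (step 8): P = [1, 2, 8] / [3, 7] / [4] / [5] / [6];  Q = [1, 3, 4] / [2, 8] / [5] / [6] / [7]
  Insert 9 (step 9): P = [1, 2, 8, 9] / [3, 7] / [4] / [5] / [6];  Q = [1, 3, 4, 9] / [2, 8] / [5] / [6] / [7]
Final shape: (4, 2, 1, 1, 1).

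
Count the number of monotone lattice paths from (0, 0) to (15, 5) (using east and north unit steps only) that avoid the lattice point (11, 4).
Number of paths = 8679

Total paths from (0, 0) to (15, 5): C(20, 15) = 15504. Paths through (11, 4): (paths (0, 0) → (11, 4)) × (paths (11, 4) → (15, 5)) = C(15, 11) · C(5, 4) = 1365 · 5 = 6825. Avoidance count = 15504 − 6825 = 8679.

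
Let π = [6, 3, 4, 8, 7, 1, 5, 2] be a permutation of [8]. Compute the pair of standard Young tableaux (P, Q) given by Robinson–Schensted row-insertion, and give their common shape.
P = [1, 2, 5] / [3, 4] / [6, 7] / [8];  Q = [1, 3, 4] / [2, 5] / [6, 7] / [8];  common shape = (3, 2, 2, 1)

Row-insert the values π_1, π_2, … into P one at a time, bumping the leftmost entry strictly greater than the inserted value down to the next row. The recording tableau Q records, in position (i, j), the step at which that cell was added to P.
  Insert 6 (step 1): P = [6];  Q = [1]
  Insert 3 (step 2): P = [3] / [6];  Q = [1] / [2]
  Insert 4 (step 3): P = [3, 4] / [6];  Q = [1, 3] / [2]
  Insert 8 (step 4): P = [3, 4, 8] / [6];  Q = [1, 3, 4] / [2]
  Insert 7 (step 5): P = [3, 4, 7] / [6, 8];  Q = [1, 3, 4] / [2, 5]
  Insert 1 (step 6): P = [1, 4, 7] / [3, 8] / [6];  Q = [1, 3, 4] / [2, 5] / [6]
  Insert 5 (step 7): P = [1, 4, 5] / [3, 7] / [6, 8];  Q = [1, 3, 4] / [2, 5] / [6, 7]
  Insert 2 (step 8): P = [1, 2, 5] / [3, 4] / [6, 7] / [8];  Q = [1, 3, 4] / [2, 5] / [6, 7] / [8]
Final shape: (3, 2, 2, 1).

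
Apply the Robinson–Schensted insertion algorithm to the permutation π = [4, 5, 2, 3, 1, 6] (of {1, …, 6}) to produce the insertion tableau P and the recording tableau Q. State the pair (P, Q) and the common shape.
P = [1, 3, 6] / [2, 5] / [4];  Q = [1, 2, 6] / [3, 4] / [5];  common shape = (3, 2, 1)

Row-insert the values π_1, π_2, … into P one at a time, bumping the leftmost entry strictly greater than the inserted value down to the next row. The recording tableau Q records, in position (i, j), the step at which that cell was added to P.
  Insert 4 (step 1): P = [4];  Q = [1]
  Insert 5 (step 2): P = [4, 5];  Q = [1, 2]
  Insert 2 (step 3): P = [2, 5] / [4];  Q = [1, 2] / [3]
  Insert 3 (step 4): P = [2, 3] / [4, 5];  Q = [1, 2] / [3, 4]
  Insert 1 (step 5): P = [1, 3] / [2, 5] / [4];  Q = [1, 2] / [3, 4] / [5]
  Insert 6 (step 6): P = [1, 3, 6] / [2, 5] / [4];  Q = [1, 2, 6] / [3, 4] / [5]
Final shape: (3, 2, 1).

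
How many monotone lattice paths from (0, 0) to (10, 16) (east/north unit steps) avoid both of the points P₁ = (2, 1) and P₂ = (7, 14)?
Number of paths = 2935033

Inclusion–exclusion. Total paths: C(26, 10) = 5311735. Through P₁: C(3, 2)·C(23, 8) = 1470942. Through P₂: C(21, 7)·C(5, 3) = 1162800. Since P₁ is strictly southwest of P₂, a monotone path through both must visit P₁ then P₂; paths through both = C(3, 2)·C(18, 5)·C(5, 3) = 257040. Avoid both = 5311735 − 1470942 − 1162800 + 257040 = 2935033.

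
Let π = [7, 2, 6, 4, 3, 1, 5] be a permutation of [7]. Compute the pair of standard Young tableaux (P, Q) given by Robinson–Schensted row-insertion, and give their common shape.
P = [1, 3, 5] / [2] / [4] / [6] / [7];  Q = [1, 3, 7] / [2] / [4] / [5] / [6];  common shape = (3, 1, 1, 1, 1)

Row-insert the values π_1, π_2, … into P one at a time, bumping the leftmost entry strictly greater than the inserted value down to the next row. The recording tableau Q records, in position (i, j), the step at which that cell was added to P.
  Insert 7 (step 1): P = [7];  Q = [1]
  Insert 2 (step 2): P = [2] / [7];  Q = [1] / [2]
  Insert 6 (step 3): P = [2, 6] / [7];  Q = [1, 3] / [2]
  Insert 4 (step 4): P = [2, 4] / [6] / [7];  Q = [1, 3] / [2] / [4]
  Insert 3 (step 5): P = [2, 3] / [4] / [6] / [7];  Q = [1, 3] / [2] / [4] / [5]
  Insert 1 (step 6): P = [1, 3] / [2] / [4] / [6] / [7];  Q = [1, 3] / [2] / [4] / [5] / [6]
  Insert 5 (step 7): P = [1, 3, 5] / [2] / [4] / [6] / [7];  Q = [1, 3, 7] / [2] / [4] / [5] / [6]
Final shape: (3, 1, 1, 1, 1).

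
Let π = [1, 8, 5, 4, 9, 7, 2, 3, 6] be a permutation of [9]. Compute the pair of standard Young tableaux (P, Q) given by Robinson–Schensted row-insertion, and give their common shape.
P = [1, 2, 3, 6] / [4, 7] / [5, 9] / [8];  Q = [1, 2, 5, 9] / [3, 6] / [4, 8] / [7];  common shape = (4, 2, 2, 1)

Row-insert the values π_1, π_2, … into P one at a time, bumping the leftmost entry strictly greater than the inserted value down to the next row. The recording tableau Q records, in position (i, j), the step at which that cell was added to P.
  Insert 1 (step 1): P = [1];  Q = [1]
  Insert 8 (step 2): P = [1, 8];  Q = [1, 2]
  Insert 5 (step 3): P = [1, 5] / [8];  Q = [1, 2] / [3]
  Insert 4 (step 4): P = [1, 4] / [5] / [8];  Q = [1, 2] / [3] / [4]
  Insert 9 (step 5): P = [1, 4, 9] / [5] / [8];  Q = [1, 2, 5] / [3] / [4]
  Insert 7 (step 6): P = [1, 4, 7] / [5, 9] / [8];  Q = [1, 2, 5] / [3, 6] / [4]
  Insert 2 (step 7): P = [1, 2, 7] / [4, 9] / [5] / [8];  Q = [1, 2, 5] / [3, 6] / [4] / [7]
  Insert 3 (step 8): P = [1, 2, 3] / [4, 7] / [5, 9] / [8];  Q = [1, 2, 5] / [3, 6] / [4, 8] / [7]
  Insert 6 (step 9): P = [1, 2, 3, 6] / [4, 7] / [5, 9] / [8];  Q = [1, 2, 5, 9] / [3, 6] / [4, 8] / [7]
Final shape: (4, 2, 2, 1).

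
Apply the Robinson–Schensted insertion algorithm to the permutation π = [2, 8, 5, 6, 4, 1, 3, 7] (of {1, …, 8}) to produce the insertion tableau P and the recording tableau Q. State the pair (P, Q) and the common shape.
P = [1, 3, 6, 7] / [2, 4] / [5] / [8];  Q = [1, 2, 4, 8] / [3, 7] / [5] / [6];  common shape = (4, 2, 1, 1)

Row-insert the values π_1, π_2, … into P one at a time, bumping the leftmost entry strictly greater than the inserted value down to the next row. The recording tableau Q records, in position (i, j), the step at which that cell was added to P.
  Insert 2 (step 1): P = [2];  Q = [1]
  Insert 8 (step 2): P = [2, 8];  Q = [1, 2]
  Insert 5 (step 3): P = [2, 5] / [8];  Q = [1, 2] / [3]
  Insert 6 (step 4): P = [2, 5, 6] / [8];  Q = [1, 2, 4] / [3]
  Insert 4 (step 5): P = [2, 4, 6] / [5] / [8];  Q = [1, 2, 4] / [3] / [5]
  Insert 1 (step 6): P = [1, 4, 6] / [2] / [5] / [8];  Q = [1, 2, 4] / [3] / [5] / [6]
  Insert 3 (step 7): P = [1, 3, 6] / [2, 4] / [5] / [8];  Q = [1, 2, 4] / [3, 7] / [5] / [6]
  Insert 7 (step 8): P = [1, 3, 6, 7] / [2, 4] / [5] / [8];  Q = [1, 2, 4, 8] / [3, 7] / [5] / [6]
Final shape: (4, 2, 1, 1).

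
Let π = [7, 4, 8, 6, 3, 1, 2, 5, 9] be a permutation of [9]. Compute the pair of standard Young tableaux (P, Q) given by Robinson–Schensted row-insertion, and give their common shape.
P = [1, 2, 5, 9] / [3, 6] / [4, 8] / [7];  Q = [1, 3, 8, 9] / [2, 4] / [5, 7] / [6];  common shape = (4, 2, 2, 1)

Row-insert the values π_1, π_2, … into P one at a time, bumping the leftmost entry strictly greater than the inserted value down to the next row. The recording tableau Q records, in position (i, j), the step at which that cell was added to P.
  Insert 7 (step 1): P = [7];  Q = [1]
  Insert 4 (step 2): P = [4] / [7];  Q = [1] / [2]
  Insert 8 (step 3): P = [4, 8] / [7];  Q = [1, 3] / [2]
  Insert 6 (step 4): P = [4, 6] / [7, 8];  Q = [1, 3] / [2, 4]
  Insert 3 (step 5): P = [3, 6] / [4, 8] / [7];  Q = [1, 3] / [2, 4] / [5]
  Insert 1 (step 6): P = [1, 6] / [3, 8] / [4] / [7];  Q = [1, 3] / [2, 4] / [5] / [6]
  Insert 2 (step 7): P = [1, 2] / [3, 6] / [4, 8] / [7];  Q = [1, 3] / [2, 4] / [5, 7] / [6]
  Insert 5 (step 8): P = [1, 2, 5] / [3, 6] / [4, 8] / [7];  Q = [1, 3, 8] / [2, 4] / [5, 7] / [6]
  Insert 9 (step 9): P = [1, 2, 5, 9] / [3, 6] / [4, 8] / [7];  Q = [1, 3, 8, 9] / [2, 4] / [5, 7] / [6]
Final shape: (4, 2, 2, 1).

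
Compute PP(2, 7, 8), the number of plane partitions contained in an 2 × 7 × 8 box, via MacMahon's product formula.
PP(2, 7, 8) = 9202050

Evaluate the triple product over i = 1..2, j = 1..7, k = 1..8. The factors are (2/1) · (3/2) · (4/3) · (5/4) · (6/5) · (7/6) · (8/7) · (9/8) · … (112 factors total). The numerators and denominators telescope so the product is an integer; carrying out the multiplication exactly gives PP(2, 7, 8) = 9202050.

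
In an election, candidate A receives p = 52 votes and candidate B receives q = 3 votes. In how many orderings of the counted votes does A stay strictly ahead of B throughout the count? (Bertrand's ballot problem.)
Strict-lead orderings = 23373

Total orderings of the 55 votes with 52 for A: C(55, 52) = 26235. By the Bertrand ballot formula (Cycle Lemma / reflection principle), the number of orderings in which A is strictly ahead of B throughout is (p − q)/(p + q) · C(p + q, p) = (52 − 3)/(52 + 3) · 26235 = 23373.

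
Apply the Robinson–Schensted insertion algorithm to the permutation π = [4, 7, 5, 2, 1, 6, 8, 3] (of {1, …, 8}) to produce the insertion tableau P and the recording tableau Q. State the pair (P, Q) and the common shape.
P = [1, 3, 6, 8] / [2, 5] / [4] / [7];  Q = [1, 2, 6, 7] / [3, 8] / [4] / [5];  common shape = (4, 2, 1, 1)

Row-insert the values π_1, π_2, … into P one at a time, bumping the leftmost entry strictly greater than the inserted value down to the next row. The recording tableau Q records, in position (i, j), the step at which that cell was added to P.
  Insert 4 (step 1): P = [4];  Q = [1]
  Insert 7 (step 2): P = [4, 7];  Q = [1, 2]
  Insert 5 (step 3): P = [4, 5] / [7];  Q = [1, 2] / [3]
  Insert 2 (step 4): P = [2, 5] / [4] / [7];  Q = [1, 2] / [3] / [4]
  Insert 1 (step 5): P = [1, 5] / [2] / [4] / [7];  Q = [1, 2] / [3] / [4] / [5]
  Insert 6 (step 6): P = [1, 5, 6] / [2] / [4] / [7];  Q = [1, 2, 6] / [3] / [4] / [5]
  Insert 8 (step 7): P = [1, 5, 6, 8] / [2] / [4] / [7];  Q = [1, 2, 6, 7] / [3] / [4] / [5]
  Insert 3 (step 8): P = [1, 3, 6, 8] / [2, 5] / [4] / [7];  Q = [1, 2, 6, 7] / [3, 8] / [4] / [5]
Final shape: (4, 2, 1, 1).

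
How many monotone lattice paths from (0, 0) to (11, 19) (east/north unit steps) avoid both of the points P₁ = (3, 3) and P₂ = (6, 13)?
Number of paths = 30025536

Inclusion–exclusion. Total paths: C(30, 11) = 54627300. Through P₁: C(6, 3)·C(24, 8) = 14709420. Through P₂: C(19, 6)·C(11, 5) = 12534984. Since P₁ is strictly southwest of P₂, a monotone path through both must visit P₁ then P₂; paths through both = C(6, 3)·C(13, 3)·C(11, 5) = 2642640. Avoid both = 54627300 − 14709420 − 12534984 + 2642640 = 30025536.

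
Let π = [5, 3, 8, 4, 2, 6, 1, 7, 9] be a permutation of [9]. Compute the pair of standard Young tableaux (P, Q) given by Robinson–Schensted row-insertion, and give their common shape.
P = [1, 4, 6, 7, 9] / [2, 8] / [3] / [5];  Q = [1, 3, 6, 8, 9] / [2, 4] / [5] / [7];  common shape = (5, 2, 1, 1)

Row-insert the values π_1, π_2, … into P one at a time, bumping the leftmost entry strictly greater than the inserted value down to the next row. The recording tableau Q records, in position (i, j), the step at which that cell was added to P.
  Insert 5 (step 1): P = [5];  Q = [1]
  Insert 3 (step 2): P = [3] / [5];  Q = [1] / [2]
  Insert 8 (step 3): P = [3, 8] / [5];  Q = [1, 3] / [2]
  Insert 4 (step 4): P = [3, 4] / [5, 8];  Q = [1, 3] / [2, 4]
  Insert 2 (step 5): P = [2, 4] / [3, 8] / [5];  Q = [1, 3] / [2, 4] / [5]
  Insert 6 (step 6): P = [2, 4, 6] / [3, 8] / [5];  Q = [1, 3, 6] / [2, 4] / [5]
  Insert 1 (step 7): P = [1, 4, 6] / [2, 8] / [3] / [5];  Q = [1, 3, 6] / [2, 4] / [5] / [7]
  Insert 7 (step 8): P = [1, 4, 6, 7] / [2, 8] / [3] / [5];  Q = [1, 3, 6, 8] / [2, 4] / [5] / [7]
  Insert 9 (step 9): P = [1, 4, 6, 7, 9] / [2, 8] / [3] / [5];  Q = [1, 3, 6, 8, 9] / [2, 4] / [5] / [7]
Final shape: (5, 2, 1, 1).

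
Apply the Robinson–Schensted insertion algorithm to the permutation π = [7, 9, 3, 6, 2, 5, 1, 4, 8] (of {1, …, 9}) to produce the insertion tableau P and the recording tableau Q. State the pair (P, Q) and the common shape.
P = [1, 4, 8] / [2, 5] / [3, 6] / [7, 9];  Q = [1, 2, 9] / [3, 4] / [5, 6] / [7, 8];  common shape = (3, 2, 2, 2)

Row-insert the values π_1, π_2, … into P one at a time, bumping the leftmost entry strictly greater than the inserted value down to the next row. The recording tableau Q records, in position (i, j), the step at which that cell was added to P.
  Insert 7 (step 1): P = [7];  Q = [1]
  Insert 9 (step 2): P = [7, 9];  Q = [1, 2]
  Insert 3 (step 3): P = [3, 9] / [7];  Q = [1, 2] / [3]
  Insert 6 (step 4): P = [3, 6] / [7, 9];  Q = [1, 2] / [3, 4]
  Insert 2 (step 5): P = [2, 6] / [3, 9] / [7];  Q = [1, 2] / [3, 4] / [5]
  Insert 5 (step 6): P = [2, 5] / [3, 6] / [7, 9];  Q = [1, 2] / [3, 4] / [5, 6]
  Insert 1 (step 7): P = [1, 5] / [2, 6] / [3, 9] / [7];  Q = [1, 2] / [3, 4] / [5, 6] / [7]
  Insert 4 (step 8): P = [1, 4] / [2, 5] / [3, 6] / [7, 9];  Q = [1, 2] / [3, 4] / [5, 6] / [7, 8]
  Insert 8 (step 9): P = [1, 4, 8] / [2, 5] / [3, 6] / [7, 9];  Q = [1, 2, 9] / [3, 4] / [5, 6] / [7, 8]
Final shape: (3, 2, 2, 2).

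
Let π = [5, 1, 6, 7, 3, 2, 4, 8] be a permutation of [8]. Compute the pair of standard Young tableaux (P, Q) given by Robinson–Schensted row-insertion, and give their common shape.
P = [1, 2, 4, 8] / [3, 6, 7] / [5];  Q = [1, 3, 4, 8] / [2, 5, 7] / [6];  common shape = (4, 3, 1)

Row-insert the values π_1, π_2, … into P one at a time, bumping the leftmost entry strictly greater than the inserted value down to the next row. The recording tableau Q records, in position (i, j), the step at which that cell was added to P.
  Insert 5 (step 1): P = [5];  Q = [1]
  Insert 1 (step 2): P = [1] / [5];  Q = [1] / [2]
  Insert 6 (step 3): P = [1, 6] / [5];  Q = [1, 3] / [2]
  Insert 7 (step 4): P = [1, 6, 7] / [5];  Q = [1, 3, 4] / [2]
  Insert 3 (step 5): P = [1, 3, 7] / [5, 6];  Q = [1, 3, 4] / [2, 5]
  Insert 2 (step 6): P = [1, 2, 7] / [3, 6] / [5];  Q = [1, 3, 4] / [2, 5] / [6]
  Insert 4 (step 7): P = [1, 2, 4] / [3, 6, 7] / [5];  Q = [1, 3, 4] / [2, 5, 7] / [6]
  Insert 8 (step 8): P = [1, 2, 4, 8] / [3, 6, 7] / [5];  Q = [1, 3, 4, 8] / [2, 5, 7] / [6]
Final shape: (4, 3, 1).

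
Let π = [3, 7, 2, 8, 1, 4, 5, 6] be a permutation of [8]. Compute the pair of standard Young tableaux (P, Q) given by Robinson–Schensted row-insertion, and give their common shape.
P = [1, 4, 5, 6] / [2, 7, 8] / [3];  Q = [1, 2, 4, 8] / [3, 6, 7] / [5];  common shape = (4, 3, 1)

Row-insert the values π_1, π_2, … into P one at a time, bumping the leftmost entry strictly greater than the inserted value down to the next row. The recording tableau Q records, in position (i, j), the step at which that cell was added to P.
  Insert 3 (step 1): P = [3];  Q = [1]
  Insert 7 (step 2): P = [3, 7];  Q = [1, 2]
  Insert 2 (step 3): P = [2, 7] / [3];  Q = [1, 2] / [3]
  Insert 8 (step 4): P = [2, 7, 8] / [3];  Q = [1, 2, 4] / [3]
  Insert 1 (step 5): P = [1, 7, 8] / [2] / [3];  Q = [1, 2, 4] / [3] / [5]
  Insert 4 (step 6): P = [1, 4, 8] / [2, 7] / [3];  Q = [1, 2, 4] / [3, 6] / [5]
  Insert 5 (step 7): P = [1, 4, 5] / [2, 7, 8] / [3];  Q = [1, 2, 4] / [3, 6, 7] / [5]
  Insert 6 (step 8): P = [1, 4, 5, 6] / [2, 7, 8] / [3];  Q = [1, 2, 4, 8] / [3, 6, 7] / [5]
Final shape: (4, 3, 1).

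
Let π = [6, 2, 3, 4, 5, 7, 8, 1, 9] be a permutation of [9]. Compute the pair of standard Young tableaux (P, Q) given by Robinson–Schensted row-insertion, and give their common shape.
P = [1, 3, 4, 5, 7, 8, 9] / [2] / [6];  Q = [1, 3, 4, 5, 6, 7, 9] / [2] / [8];  common shape = (7, 1, 1)

Row-insert the values π_1, π_2, … into P one at a time, bumping the leftmost entry strictly greater than the inserted value down to the next row. The recording tableau Q records, in position (i, j), the step at which that cell was added to P.
  Insert 6 (step 1): P = [6];  Q = [1]
  Insert 2 (step 2): P = [2] / [6];  Q = [1] / [2]
  Insert 3 (step 3): P = [2, 3] / [6];  Q = [1, 3] / [2]
  Insert 4 (step 4): P = [2, 3, 4] / [6];  Q = [1, 3, 4] / [2]
  Insert 5 (step 5): P = [2, 3, 4, 5] / [6];  Q = [1, 3, 4, 5] / [2]
  Insert 7 (step 6): P = [2, 3, 4, 5, 7] / [6];  Q = [1, 3, 4, 5, 6] / [2]
  Insert 8 (step 7): P = [2, 3, 4, 5, 7, 8] / [6];  Q = [1, 3, 4, 5, 6, 7] / [2]
  Insert 1 (step 8): P = [1, 3, 4, 5, 7, 8] / [2] / [6];  Q = [1, 3, 4, 5, 6, 7] / [2] / [8]
  Insert 9 (step 9): P = [1, 3, 4, 5, 7, 8, 9] / [2] / [6];  Q = [1, 3, 4, 5, 6, 7, 9] / [2] / [8]
Final shape: (7, 1, 1).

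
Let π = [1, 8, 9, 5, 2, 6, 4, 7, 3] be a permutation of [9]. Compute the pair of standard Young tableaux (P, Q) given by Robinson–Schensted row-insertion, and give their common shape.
P = [1, 2, 3, 7] / [4, 6] / [5, 9] / [8];  Q = [1, 2, 3, 8] / [4, 6] / [5, 7] / [9];  common shape = (4, 2, 2, 1)

Row-insert the values π_1, π_2, … into P one at a time, bumping the leftmost entry strictly greater than the inserted value down to the next row. The recording tableau Q records, in position (i, j), the step at which that cell was added to P.
  Insert 1 (step 1): P = [1];  Q = [1]
  Insert 8 (step 2): P = [1, 8];  Q = [1, 2]
  Insert 9 (step 3): P = [1, 8, 9];  Q = [1, 2, 3]
  Insert 5 (step 4): P = [1, 5, 9] / [8];  Q = [1, 2, 3] / [4]
  Insert 2 (step 5): P = [1, 2, 9] / [5] / [8];  Q = [1, 2, 3] / [4] / [5]
  Insert 6 (step 6): P = [1, 2, 6] / [5, 9] / [8];  Q = [1, 2, 3] / [4, 6] / [5]
  Insert 4 (step 7): P = [1, 2, 4] / [5, 6] / [8, 9];  Q = [1, 2, 3] / [4, 6] / [5, 7]
  Insert 7 (step 8): P = [1, 2, 4, 7] / [5, 6] / [8, 9];  Q = [1, 2, 3, 8] / [4, 6] / [5, 7]
  Insert 3 (step 9): P = [1, 2, 3, 7] / [4, 6] / [5, 9] / [8];  Q = [1, 2, 3, 8] / [4, 6] / [5, 7] / [9]
Final shape: (4, 2, 2, 1).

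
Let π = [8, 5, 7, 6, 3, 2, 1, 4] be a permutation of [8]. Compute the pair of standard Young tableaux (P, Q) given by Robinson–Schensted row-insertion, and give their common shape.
P = [1, 4] / [2, 6] / [3] / [5] / [7] / [8];  Q = [1, 3] / [2, 8] / [4] / [5] / [6] / [7];  common shape = (2, 2, 1, 1, 1, 1)

Row-insert the values π_1, π_2, … into P one at a time, bumping the leftmost entry strictly greater than the inserted value down to the next row. The recording tableau Q records, in position (i, j), the step at which that cell was added to P.
  Insert 8 (step 1): P = [8];  Q = [1]
  Insert 5 (step 2): P = [5] / [8];  Q = [1] / [2]
  Insert 7 (step 3): P = [5, 7] / [8];  Q = [1, 3] / [2]
  Insert 6 (step 4): P = [5, 6] / [7] / [8];  Q = [1, 3] / [2] / [4]
  Insert 3 (step 5): P = [3, 6] / [5] / [7] / [8];  Q = [1, 3] / [2] / [4] / [5]
  Insert 2 (step 6): P = [2, 6] / [3] / [5] / [7] / [8];  Q = [1, 3] / [2] / [4] / [5] / [6]
  Insert 1 (step 7): P = [1, 6] / [2] / [3] / [5] / [7] / [8];  Q = [1, 3] / [2] / [4] / [5] / [6] / [7]
  Insert 4 (step 8): P = [1, 4] / [2, 6] / [3] / [5] / [7] / [8];  Q = [1, 3] / [2, 8] / [4] / [5] / [6] / [7]
Final shape: (2, 2, 1, 1, 1, 1).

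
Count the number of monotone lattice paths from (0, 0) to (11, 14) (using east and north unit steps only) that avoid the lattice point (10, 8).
Number of paths = 4151094

Total paths from (0, 0) to (11, 14): C(25, 11) = 4457400. Paths through (10, 8): (paths (0, 0) → (10, 8)) × (paths (10, 8) → (11, 14)) = C(18, 10) · C(7, 1) = 43758 · 7 = 306306. Avoidance count = 4457400 − 306306 = 4151094.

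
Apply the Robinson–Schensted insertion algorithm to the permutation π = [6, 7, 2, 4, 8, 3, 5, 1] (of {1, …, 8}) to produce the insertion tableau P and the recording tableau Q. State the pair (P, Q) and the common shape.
P = [1, 3, 5] / [2, 7, 8] / [4] / [6];  Q = [1, 2, 5] / [3, 4, 7] / [6] / [8];  common shape = (3, 3, 1, 1)

Row-insert the values π_1, π_2, … into P one at a time, bumping the leftmost entry strictly greater than the inserted value down to the next row. The recording tableau Q records, in position (i, j), the step at which that cell was added to P.
  Insert 6 (step 1): P = [6];  Q = [1]
  Insert 7 (step 2): P = [6, 7];  Q = [1, 2]
  Insert 2 (step 3): P = [2, 7] / [6];  Q = [1, 2] / [3]
  Insert 4 (step 4): P = [2, 4] / [6, 7];  Q = [1, 2] / [3, 4]
  Insert 8 (step 5): P = [2, 4, 8] / [6, 7];  Q = [1, 2, 5] / [3, 4]
  Insert 3 (step 6): P = [2, 3, 8] / [4, 7] / [6];  Q = [1, 2, 5] / [3, 4] / [6]
  Insert 5 (step 7): P = [2, 3, 5] / [4, 7, 8] / [6];  Q = [1, 2, 5] / [3, 4, 7] / [6]
  Insert 1 (step 8): P = [1, 3, 5] / [2, 7, 8] / [4] / [6];  Q = [1, 2, 5] / [3, 4, 7] / [6] / [8]
Final shape: (3, 3, 1, 1).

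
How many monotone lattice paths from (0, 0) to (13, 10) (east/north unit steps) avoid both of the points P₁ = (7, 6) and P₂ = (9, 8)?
Number of paths = 573496

Inclusion–exclusion. Total paths: C(23, 13) = 1144066. Through P₁: C(13, 7)·C(10, 6) = 360360. Through P₂: C(17, 9)·C(6, 4) = 364650. Since P₁ is strictly southwest of P₂, a monotone path through both must visit P₁ then P₂; paths through both = C(13, 7)·C(4, 2)·C(6, 4) = 154440. Avoid both = 1144066 − 360360 − 364650 + 154440 = 573496.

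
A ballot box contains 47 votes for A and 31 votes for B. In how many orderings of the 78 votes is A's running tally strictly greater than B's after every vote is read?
Strict-lead orderings = 1092311999766767521280

Total orderings of the 78 votes with 47 for A: C(78, 47) = 5325020998862991666240. By the Bertrand ballot formula (Cycle Lemma / reflection principle), the number of orderings in which A is strictly ahead of B throughout is (p − q)/(p + q) · C(p + q, p) = (47 − 31)/(47 + 31) · 5325020998862991666240 = 1092311999766767521280.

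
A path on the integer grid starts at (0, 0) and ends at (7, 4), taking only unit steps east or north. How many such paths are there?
Number of paths = 330

A monotone lattice path from (0, 0) to (7, 4) consists of 7 east steps and 4 north steps in some order, so it is determined by which 7 of the 11 steps are east. The count is C(11, 7) = 330.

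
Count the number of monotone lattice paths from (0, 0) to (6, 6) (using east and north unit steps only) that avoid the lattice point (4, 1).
Number of paths = 819

Total paths from (0, 0) to (6, 6): C(12, 6) = 924. Paths through (4, 1): (paths (0, 0) → (4, 1)) × (paths (4, 1) → (6, 6)) = C(5, 4) · C(7, 2) = 5 · 21 = 105. Avoidance count = 924 − 105 = 819.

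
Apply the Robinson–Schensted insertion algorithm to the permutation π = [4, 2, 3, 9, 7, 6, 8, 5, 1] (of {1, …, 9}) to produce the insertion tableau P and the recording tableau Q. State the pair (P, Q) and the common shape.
P = [1, 3, 5, 8] / [2, 6] / [4] / [7] / [9];  Q = [1, 3, 4, 7] / [2, 5] / [6] / [8] / [9];  common shape = (4, 2, 1, 1, 1)

Row-insert the values π_1, π_2, … into P one at a time, bumping the leftmost entry strictly greater than the inserted value down to the next row. The recording tableau Q records, in position (i, j), the step at which that cell was added to P.
  Insert 4 (step 1): P = [4];  Q = [1]
  Insert 2 (step 2): P = [2] / [4];  Q = [1] / [2]
  Insert 3 (step 3): P = [2, 3] / [4];  Q = [1, 3] / [2]
  Insert 9 (step 4): P = [2, 3, 9] / [4];  Q = [1, 3, 4] / [2]
  Insert 7 (step 5): P = [2, 3, 7] / [4, 9];  Q = [1, 3, 4] / [2, 5]
  Insert 6 (step 6): P = [2, 3, 6] / [4, 7] / [9];  Q = [1, 3, 4] / [2, 5] / [6]
  Insert 8 (step 7): P = [2, 3, 6, 8] / [4, 7] / [9];  Q = [1, 3, 4, 7] / [2, 5] / [6]
  Insert 5 (step 8): P = [2, 3, 5, 8] / [4, 6] / [7] / [9];  Q = [1, 3, 4, 7] / [2, 5] / [6] / [8]
  Insert 1 (step 9): P = [1, 3, 5, 8] / [2, 6] / [4] / [7] / [9];  Q = [1, 3, 4, 7] / [2, 5] / [6] / [8] / [9]
Final shape: (4, 2, 1, 1, 1).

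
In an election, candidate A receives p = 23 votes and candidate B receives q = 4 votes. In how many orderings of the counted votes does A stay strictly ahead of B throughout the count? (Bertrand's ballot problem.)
Strict-lead orderings = 12350

Total orderings of the 27 votes with 23 for A: C(27, 23) = 17550. By the Bertrand ballot formula (Cycle Lemma / reflection principle), the number of orderings in which A is strictly ahead of B throughout is (p − q)/(p + q) · C(p + q, p) = (23 − 4)/(23 + 4) · 17550 = 12350.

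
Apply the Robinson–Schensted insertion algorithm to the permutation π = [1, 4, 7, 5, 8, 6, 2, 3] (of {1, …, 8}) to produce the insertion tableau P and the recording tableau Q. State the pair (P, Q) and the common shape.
P = [1, 2, 3, 6] / [4, 5] / [7, 8];  Q = [1, 2, 3, 5] / [4, 6] / [7, 8];  common shape = (4, 2, 2)

Row-insert the values π_1, π_2, … into P one at a time, bumping the leftmost entry strictly greater than the inserted value down to the next row. The recording tableau Q records, in position (i, j), the step at which that cell was added to P.
  Insert 1 (step 1): P = [1];  Q = [1]
  Insert 4 (step 2): P = [1, 4];  Q = [1, 2]
  Insert 7 (step 3): P = [1, 4, 7];  Q = [1, 2, 3]
  Insert 5 (step 4): P = [1, 4, 5] / [7];  Q = [1, 2, 3] / [4]
  Insert 8 (step 5): P = [1, 4, 5, 8] / [7];  Q = [1, 2, 3, 5] / [4]
  Insert 6 (step 6): P = [1, 4, 5, 6] / [7, 8];  Q = [1, 2, 3, 5] / [4, 6]
  Insert 2 (step 7): P = [1, 2, 5, 6] / [4, 8] / [7];  Q = [1, 2, 3, 5] / [4, 6] / [7]
  Insert 3 (step 8): P = [1, 2, 3, 6] / [4, 5] / [7, 8];  Q = [1, 2, 3, 5] / [4, 6] / [7, 8]
Final shape: (4, 2, 2).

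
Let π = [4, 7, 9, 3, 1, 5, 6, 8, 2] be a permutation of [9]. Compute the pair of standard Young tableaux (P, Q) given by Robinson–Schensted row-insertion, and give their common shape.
P = [1, 2, 6, 8] / [3, 5, 9] / [4, 7];  Q = [1, 2, 3, 8] / [4, 6, 7] / [5, 9];  common shape = (4, 3, 2)

Row-insert the values π_1, π_2, … into P one at a time, bumping the leftmost entry strictly greater than the inserted value down to the next row. The recording tableau Q records, in position (i, j), the step at which that cell was added to P.
  Insert 4 (step 1): P = [4];  Q = [1]
  Insert 7 (step 2): P = [4, 7];  Q = [1, 2]
  Insert 9 (step 3): P = [4, 7, 9];  Q = [1, 2, 3]
  Insert 3 (step 4): P = [3, 7, 9] / [4];  Q = [1, 2, 3] / [4]
  Insert 1 (step 5): P = [1, 7, 9] / [3] / [4];  Q = [1, 2, 3] / [4] / [5]
  Insert 5 (step 6): P = [1, 5, 9] / [3, 7] / [4];  Q = [1, 2, 3] / [4, 6] / [5]
  Insert 6 (step 7): P = [1, 5, 6] / [3, 7, 9] / [4];  Q = [1, 2, 3] / [4, 6, 7] / [5]
  Insert 8 (step 8): P = [1, 5, 6, 8] / [3, 7, 9] / [4];  Q = [1, 2, 3, 8] / [4, 6, 7] / [5]
  Insert 2 (step 9): P = [1, 2, 6, 8] / [3, 5, 9] / [4, 7];  Q = [1, 2, 3, 8] / [4, 6, 7] / [5, 9]
Final shape: (4, 3, 2).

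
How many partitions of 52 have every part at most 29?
p(52, parts ≤ 29) = 277081

Use the recurrence p(n, m) = p(n, m−1) + p(n−m, m): either the largest part is < m (count p(n, m−1)) or the largest part is exactly m (remove one copy of m, count p(n−m, m)). With p(0, ·) = 1 this gives p(52, parts ≤ 29) = 277081. (By conjugating Young diagrams, this also counts partitions of 52 into at most 29 parts.)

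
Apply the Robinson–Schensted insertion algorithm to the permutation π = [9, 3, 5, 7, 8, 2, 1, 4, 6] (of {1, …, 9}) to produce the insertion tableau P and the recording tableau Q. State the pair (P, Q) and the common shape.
P = [1, 4, 6, 8] / [2, 5, 7] / [3] / [9];  Q = [1, 3, 4, 5] / [2, 8, 9] / [6] / [7];  common shape = (4, 3, 1, 1)

Row-insert the values π_1, π_2, … into P one at a time, bumping the leftmost entry strictly greater than the inserted value down to the next row. The recording tableau Q records, in position (i, j), the step at which that cell was added to P.
  Insert 9 (step 1): P = [9];  Q = [1]
  Insert 3 (step 2): P = [3] / [9];  Q = [1] / [2]
  Insert 5 (step 3): P = [3, 5] / [9];  Q = [1, 3] / [2]
  Insert 7 (step 4): P = [3, 5, 7] / [9];  Q = [1, 3, 4] / [2]
  Insert 8 (step 5): P = [3, 5, 7, 8] / [9];  Q = [1, 3, 4, 5] / [2]
  Insert 2 (step 6): P = [2, 5, 7, 8] / [3] / [9];  Q = [1, 3, 4, 5] / [2] / [6]
  Insert 1 (step 7): P = [1, 5, 7, 8] / [2] / [3] / [9];  Q = [1, 3, 4, 5] / [2] / [6] / [7]
  Insert 4 (step 8): P = [1, 4, 7, 8] / [2, 5] / [3] / [9];  Q = [1, 3, 4, 5] / [2, 8] / [6] / [7]
  Insert 6 (step 9): P = [1, 4, 6, 8] / [2, 5, 7] / [3] / [9];  Q = [1, 3, 4, 5] / [2, 8, 9] / [6] / [7]
Final shape: (4, 3, 1, 1).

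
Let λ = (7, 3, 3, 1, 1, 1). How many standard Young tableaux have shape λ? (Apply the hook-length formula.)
# SYT of shape (7, 3, 3, 1, 1, 1) = 429000

Hook-length formula: f^λ = n! / Π hook(c), product over all cells c of the Young diagram. For λ = (7, 3, 3, 1, 1, 1), n = 16 boxes. Hook lengths by row (left-to-right, top-to-bottom): [12, 8, 7, 4, 3, 2, 1]; [7, 3, 2]; [6, 2, 1]; [3]; [2]; [1]. Product of hooks = 48771072. So f^λ = 16! / 48771072 = 20922789888000 / 48771072 = 429000.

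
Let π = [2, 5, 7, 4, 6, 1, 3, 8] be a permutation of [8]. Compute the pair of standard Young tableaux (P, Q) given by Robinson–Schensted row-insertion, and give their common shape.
P = [1, 3, 6, 8] / [2, 4] / [5, 7];  Q = [1, 2, 3, 8] / [4, 5] / [6, 7];  common shape = (4, 2, 2)

Row-insert the values π_1, π_2, … into P one at a time, bumping the leftmost entry strictly greater than the inserted value down to the next row. The recording tableau Q records, in position (i, j), the step at which that cell was added to P.
  Insert 2 (step 1): P = [2];  Q = [1]
  Insert 5 (step 2): P = [2, 5];  Q = [1, 2]
  Insert 7 (step 3): P = [2, 5, 7];  Q = [1, 2, 3]
  Insert 4 (step 4): P = [2, 4, 7] / [5];  Q = [1, 2, 3] / [4]
  Insert 6 (step 5): P = [2, 4, 6] / [5, 7];  Q = [1, 2, 3] / [4, 5]
  Insert 1 (step 6): P = [1, 4, 6] / [2, 7] / [5];  Q = [1, 2, 3] / [4, 5] / [6]
  Insert 3 (step 7): P = [1, 3, 6] / [2, 4] / [5, 7];  Q = [1, 2, 3] / [4, 5] / [6, 7]
  Insert 8 (step 8): P = [1, 3, 6, 8] / [2, 4] / [5, 7];  Q = [1, 2, 3, 8] / [4, 5] / [6, 7]
Final shape: (4, 2, 2).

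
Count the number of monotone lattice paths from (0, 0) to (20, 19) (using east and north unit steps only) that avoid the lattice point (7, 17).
Number of paths = 68886923490

Total paths from (0, 0) to (20, 19): C(39, 20) = 68923264410. Paths through (7, 17): (paths (0, 0) → (7, 17)) × (paths (7, 17) → (20, 19)) = C(24, 7) · C(15, 13) = 346104 · 105 = 36340920. Avoidance count = 68923264410 − 36340920 = 68886923490.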